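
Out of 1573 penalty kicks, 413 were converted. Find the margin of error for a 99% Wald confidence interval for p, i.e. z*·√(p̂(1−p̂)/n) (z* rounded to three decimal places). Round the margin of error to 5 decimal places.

ME = 0.02858

With x = 413 successes in n = 1573, p̂ = 0.26256.
Standard error of p̂: √(0.193620/1573) = √0.000123090 = 0.011095.
z* = 2.576 at the 99% level.
ME = 2.576·0.011095 = 0.02858.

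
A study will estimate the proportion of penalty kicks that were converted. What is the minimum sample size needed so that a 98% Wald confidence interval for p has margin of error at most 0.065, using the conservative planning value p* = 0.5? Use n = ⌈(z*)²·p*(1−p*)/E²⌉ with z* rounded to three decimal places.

n = 321

For 98% confidence, z* = 2.326.
p*(1−p*) = 0.2500.
(z*)²·p*(1−p*)/E² = 5.410276·0.2500/0.004225 = 320.135.
Rounding up, n = 321.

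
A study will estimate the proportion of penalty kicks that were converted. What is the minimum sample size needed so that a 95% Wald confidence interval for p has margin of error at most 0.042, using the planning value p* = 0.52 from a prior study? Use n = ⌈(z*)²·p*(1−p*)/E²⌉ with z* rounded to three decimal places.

z* = 1.960 at the 95% level.
p*(1−p*) = 0.2496.
Required n before rounding: 3.841600 × 0.2496 / 0.042² = 543.573.
Rounding up, n = 544.

n = 544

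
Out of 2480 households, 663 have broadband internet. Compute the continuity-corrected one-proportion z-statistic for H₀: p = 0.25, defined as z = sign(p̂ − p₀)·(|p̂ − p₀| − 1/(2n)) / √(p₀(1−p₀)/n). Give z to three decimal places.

p̂ = 663/2480 = 0.26734. p̂ − p₀ = 0.017339.
Continuity correction 1/(2n) = 1/4960 = 0.000202.
Corrected numerator: |0.017339| − 0.000202 = 0.017137.
SE₀ = √(0.25·0.75/2480) = 0.008695.
z = (+)0.017137/0.008695 = 1.971.

z = 1.971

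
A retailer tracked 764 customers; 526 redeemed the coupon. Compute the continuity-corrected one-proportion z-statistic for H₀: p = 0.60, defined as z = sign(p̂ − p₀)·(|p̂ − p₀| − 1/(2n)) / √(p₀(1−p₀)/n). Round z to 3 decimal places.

With x = 526 successes in n = 764, p̂ = 0.68848. p̂ − p₀ = 0.088482.
1/(2n) = 0.000654.
Corrected numerator: |0.088482| − 0.000654 = 0.087828.
SE₀ = √(0.60·0.40/764) = 0.017724.
z = (+)0.087828/0.017724 = 4.955.

z = 4.955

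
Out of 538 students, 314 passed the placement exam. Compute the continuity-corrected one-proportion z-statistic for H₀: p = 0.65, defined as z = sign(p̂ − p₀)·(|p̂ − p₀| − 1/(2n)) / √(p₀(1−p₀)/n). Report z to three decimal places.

p̂ = 314/538 = 0.58364. p̂ − p₀ = -0.066357.
1/(2n) = 0.000929.
Corrected numerator: |-0.066357| − 0.000929 = 0.065428.
SE₀ = √(0.65·0.35/538) = 0.020564.
z = −0.065428/0.020564 = -3.182.

z = -3.182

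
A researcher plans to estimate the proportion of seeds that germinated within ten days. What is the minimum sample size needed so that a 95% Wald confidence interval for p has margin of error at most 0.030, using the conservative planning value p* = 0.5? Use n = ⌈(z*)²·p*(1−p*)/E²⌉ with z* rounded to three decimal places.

n = 1068

The 95% critical value is z* = 1.960.
p*(1−p*) = 0.50·0.50 = 0.2500.
(z*)²·p*(1−p*)/E² = 3.841600·0.2500/0.000900 = 1067.111.
⌈1067.111⌉ = 1068.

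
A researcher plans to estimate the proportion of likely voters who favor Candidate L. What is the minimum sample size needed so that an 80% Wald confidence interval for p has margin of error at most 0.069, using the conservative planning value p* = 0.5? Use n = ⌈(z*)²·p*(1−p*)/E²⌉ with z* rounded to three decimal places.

The 80% critical value is z* = 1.282.
p*(1−p*) = 0.2500.
Required n before rounding: 1.643524 × 0.2500 / 0.069² = 86.301.
Rounding up, n = 87.

n = 87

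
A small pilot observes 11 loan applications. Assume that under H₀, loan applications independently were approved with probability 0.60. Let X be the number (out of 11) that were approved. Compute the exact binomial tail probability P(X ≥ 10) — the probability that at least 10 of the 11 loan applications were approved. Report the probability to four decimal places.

X is binomial with n = 11 and p = 0.60.
P(X ≥ 10) = C(11,10)·0.60^10·0.40^1 + C(11,11)·0.60^11·0.40^0.
= 0.026605 + 0.003628 = 0.0302.

P = 0.0302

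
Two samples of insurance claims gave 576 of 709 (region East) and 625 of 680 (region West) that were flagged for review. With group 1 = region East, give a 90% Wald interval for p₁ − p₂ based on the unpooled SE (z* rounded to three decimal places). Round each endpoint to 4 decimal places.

(-0.1363, -0.0771)

p̂₁ = 576/709 = 0.81241, p̂₂ = 625/680 = 0.91912; p̂₁ − p̂₂ = -0.10671.
SE = √(0.000214949 + 0.000109324) = √0.000324273 = 0.018008.
The 90% critical value is z* = 1.645. Margin = 1.645·0.018008 = 0.02962.
So the interval runs from -0.1363 to -0.0771.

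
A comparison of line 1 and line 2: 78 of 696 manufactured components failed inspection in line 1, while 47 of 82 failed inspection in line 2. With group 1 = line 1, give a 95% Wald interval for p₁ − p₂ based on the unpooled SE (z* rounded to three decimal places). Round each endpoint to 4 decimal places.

(-0.5707, -0.3515)

p̂₁ = 78/696 = 0.11207, p̂₂ = 47/82 = 0.57317; p̂₁ − p̂₂ = -0.46110.
SE = √(0.000142973 + 0.002983488) = √0.003126461 = 0.055915.
z* = 1.960 at the 95% level. Margin of error = 0.10959.
So the interval runs from -0.5707 to -0.3515.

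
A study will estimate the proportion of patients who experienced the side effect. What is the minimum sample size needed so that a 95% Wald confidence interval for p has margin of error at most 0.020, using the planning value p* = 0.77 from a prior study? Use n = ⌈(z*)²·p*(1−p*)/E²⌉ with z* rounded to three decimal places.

n = 1701

z* = 1.960 at the 95% level.
p*(1−p*) = 0.77·0.23 = 0.1771.
Required n before rounding: 3.841600 × 0.1771 / 0.020² = 1700.868.
⌈1700.868⌉ = 1701.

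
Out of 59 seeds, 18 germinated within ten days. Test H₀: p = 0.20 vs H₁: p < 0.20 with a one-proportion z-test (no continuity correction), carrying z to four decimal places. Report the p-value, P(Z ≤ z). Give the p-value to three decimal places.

With x = 18 successes in n = 59, p̂ = 0.30508.
Under H₀, SE = √(p₀(1−p₀)/n) = √(0.20·0.80/59) = √0.002711864 = 0.052076.
z = (p̂ − p₀)/SE = (18/59 − 0.20)/0.052076 ≈ 2.0179.
From the standard normal, P(Z ≤ z) = 0.978.

p-value = 0.978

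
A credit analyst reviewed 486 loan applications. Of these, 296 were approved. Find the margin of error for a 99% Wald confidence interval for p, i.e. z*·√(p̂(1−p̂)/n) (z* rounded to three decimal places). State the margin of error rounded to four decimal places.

ME = 0.0570

Sample proportion p̂ = 296/486 = 0.60905.
Standard error of p̂: √(0.238107/486) = √0.000489933 = 0.022134.
z* = 2.576 at the 99% level.
ME = 2.576·0.022134 = 0.0570.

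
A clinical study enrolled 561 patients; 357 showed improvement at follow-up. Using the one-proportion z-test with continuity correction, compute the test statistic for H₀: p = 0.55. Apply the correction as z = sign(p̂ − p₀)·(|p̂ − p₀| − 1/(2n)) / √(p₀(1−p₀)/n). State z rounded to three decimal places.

z = 4.069

Sample proportion p̂ = 357/561 = 0.63636. p̂ − p₀ = 0.086364.
1/(2n) = 0.000891.
Corrected numerator: |0.086364| − 0.000891 = 0.085473.
Null standard error: √(0.55·0.45/561) = √0.000441176 = 0.021004.
z = (+)0.085473/0.021004 = 4.069.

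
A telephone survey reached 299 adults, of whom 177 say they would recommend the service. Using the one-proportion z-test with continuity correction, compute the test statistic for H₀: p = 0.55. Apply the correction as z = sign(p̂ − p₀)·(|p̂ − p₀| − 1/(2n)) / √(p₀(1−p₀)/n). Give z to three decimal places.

The sample proportion is 177/299 = 0.59197. p̂ − p₀ = 0.041973.
Continuity correction 1/(2n) = 1/598 = 0.001672.
Corrected numerator: |0.041973| − 0.001672 = 0.040301.
SE₀ = √(0.55·0.45/299) = 0.028771.
z = +0.040301/0.028771 = 1.401.

z = 1.401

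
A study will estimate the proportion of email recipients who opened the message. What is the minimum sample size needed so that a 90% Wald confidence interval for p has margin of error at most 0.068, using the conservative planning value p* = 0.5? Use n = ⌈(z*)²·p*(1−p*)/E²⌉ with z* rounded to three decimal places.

z* = 1.645 at the 90% level.
p*(1−p*) = 0.50·0.50 = 0.2500.
(z*)²·p*(1−p*)/E² = 2.706025·0.2500/0.004624 = 146.303.
Rounding up, n = 147.

n = 147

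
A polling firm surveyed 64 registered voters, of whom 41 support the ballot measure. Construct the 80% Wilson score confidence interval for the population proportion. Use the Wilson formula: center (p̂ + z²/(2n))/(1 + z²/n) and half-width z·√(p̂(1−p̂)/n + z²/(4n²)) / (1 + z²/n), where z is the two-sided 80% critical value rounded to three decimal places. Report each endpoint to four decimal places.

(0.5611, 0.7131)

p̂ = 41/64 = 0.64062; z = 1.282, so z² = 1.643524.
1 + z²/n = 1.025680.
Center = (0.64062 + 0.012840)/1.025680 = 0.63710.
Radicand: p̂(1−p̂)/n + z²/(4n²) = 0.003597260 + 0.000100313 = 0.003697573.
Half-width = 1.282·√0.003697573/1.025680 = 0.07600.
So the interval runs from 0.5611 to 0.7131.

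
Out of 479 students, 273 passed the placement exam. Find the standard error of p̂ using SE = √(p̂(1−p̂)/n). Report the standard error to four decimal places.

SE = 0.0226

The sample proportion is 273/479 = 0.56994.
p̂(1−p̂) = 0.245108.
SE = √(0.245108/479) = √0.000511708 = 0.0226.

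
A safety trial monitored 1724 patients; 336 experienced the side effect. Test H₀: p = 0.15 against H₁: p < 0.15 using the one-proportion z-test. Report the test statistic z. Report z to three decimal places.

z = 5.221

The sample proportion is 336/1724 = 0.19490.
Under H₀, SE = √(p₀(1−p₀)/n) = √(0.15·0.85/1724) = √0.000073956 = 0.008600.
z = (0.19490 − 0.15)/0.008600 = 0.04490/0.008600 = 5.221.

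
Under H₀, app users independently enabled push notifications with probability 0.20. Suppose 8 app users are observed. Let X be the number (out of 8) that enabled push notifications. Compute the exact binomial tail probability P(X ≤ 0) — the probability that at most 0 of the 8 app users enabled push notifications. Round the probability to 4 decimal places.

X ~ Binomial(n=8, p=0.20).
P(X ≤ 0) = C(8,0)·0.20^0·0.80^8.
= 0.167772 = 0.1678.

P = 0.1678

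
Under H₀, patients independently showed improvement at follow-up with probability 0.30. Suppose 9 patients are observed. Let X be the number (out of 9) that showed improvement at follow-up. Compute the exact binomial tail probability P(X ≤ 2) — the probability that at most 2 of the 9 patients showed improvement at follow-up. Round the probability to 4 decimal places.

X is binomial with n = 9 and p = 0.30.
P(X ≤ 2) = C(9,0)·0.30^0·0.70^9 + C(9,1)·0.30^1·0.70^8 + C(9,2)·0.30^2·0.70^7.
= 0.040354 + 0.155650 + 0.266828 = 0.4628.

P = 0.4628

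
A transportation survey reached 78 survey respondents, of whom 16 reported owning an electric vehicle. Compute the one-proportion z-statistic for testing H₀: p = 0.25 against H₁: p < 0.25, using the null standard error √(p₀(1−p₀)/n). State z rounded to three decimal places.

z = -0.915

Sample proportion p̂ = 16/78 = 0.20513.
Under H₀, SE = √(p₀(1−p₀)/n) = √(0.25·0.75/78) = √0.002403846 = 0.049029.
Test statistic: z = -0.04487/0.049029 = -0.915.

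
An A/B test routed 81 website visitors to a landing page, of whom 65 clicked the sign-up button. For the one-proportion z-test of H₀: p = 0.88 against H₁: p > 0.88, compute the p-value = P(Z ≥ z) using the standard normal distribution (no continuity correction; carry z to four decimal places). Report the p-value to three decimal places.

p-value = 0.984

Sample proportion p̂ = 65/81 = 0.80247.
Null standard error: √(0.88·0.12/81) = √0.001303704 = 0.036107.
Test statistic (full precision, shown to 4 dp): z = (65/81 − 0.88)/SE₀ ≈ -2.1473.
From the standard normal, P(Z ≥ z) = 0.984.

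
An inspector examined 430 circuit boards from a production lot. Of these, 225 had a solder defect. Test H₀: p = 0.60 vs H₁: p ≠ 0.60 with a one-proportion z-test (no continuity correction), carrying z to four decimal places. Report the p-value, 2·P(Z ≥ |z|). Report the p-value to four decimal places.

p-value = 0.0012

The sample proportion is 225/430 = 0.52326.
Null standard error: √(0.60·0.40/430) = √0.000558140 = 0.023625.
z = (p̂ − p₀)/SE = (225/430 − 0.60)/0.023625 ≈ -3.2484.
From the standard normal, 2·P(Z ≥ |z|) = 0.0012.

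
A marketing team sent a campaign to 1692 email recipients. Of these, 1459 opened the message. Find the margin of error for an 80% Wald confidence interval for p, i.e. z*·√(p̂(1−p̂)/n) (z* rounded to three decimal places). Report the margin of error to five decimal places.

ME = 0.01074

With x = 1459 successes in n = 1692, p̂ = 0.86229.
SE = √(p̂(1−p̂)/n) = √(0.118744/1692) = 0.008377.
For 80% confidence, z* = 1.282.
So ME = 0.01074.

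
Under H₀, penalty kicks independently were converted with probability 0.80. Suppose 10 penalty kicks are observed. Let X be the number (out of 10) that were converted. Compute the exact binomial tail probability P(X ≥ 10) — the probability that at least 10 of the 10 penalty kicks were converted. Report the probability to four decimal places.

P = 0.1074

X ~ Binomial(n=10, p=0.80).
P(X ≥ 10) = C(10,10)·0.80^10·0.20^0.
= 0.107374 = 0.1074.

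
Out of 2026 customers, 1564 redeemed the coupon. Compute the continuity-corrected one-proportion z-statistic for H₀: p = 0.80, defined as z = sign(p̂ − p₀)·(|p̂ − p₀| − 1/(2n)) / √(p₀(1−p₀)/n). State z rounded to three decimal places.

The sample proportion is 1564/2026 = 0.77196. p̂ − p₀ = -0.028036.
1/(2n) = 0.000247.
Corrected numerator: |-0.028036| − 0.000247 = 0.027789.
Under H₀, SE = √(p₀(1−p₀)/n) = √(0.80·0.20/2026) = √0.000078973 = 0.008887.
z = −0.027789/0.008887 = -3.127.

z = -3.127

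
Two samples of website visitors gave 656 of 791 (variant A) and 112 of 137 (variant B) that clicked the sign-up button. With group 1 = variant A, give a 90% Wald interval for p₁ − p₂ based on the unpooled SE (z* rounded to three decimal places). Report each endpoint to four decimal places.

p̂₁ = 0.82933, p̂₂ = 0.81752, so the observed difference is 0.01181.
Unpooled SE = √(p̂₁(1−p̂₁)/n₁ + p̂₂(1−p̂₂)/n₂) = √(0.000178940 + 0.001088921) = 0.035607.
z* = 1.645 at the 90% level. Margin of error = 0.05857.
Interval: 0.01181 ± 0.05857 → (-0.0468, 0.0704).

(-0.0468, 0.0704)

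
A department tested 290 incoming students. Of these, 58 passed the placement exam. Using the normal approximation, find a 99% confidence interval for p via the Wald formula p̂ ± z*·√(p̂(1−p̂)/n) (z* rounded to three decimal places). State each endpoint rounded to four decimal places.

(0.1395, 0.2605)

The sample proportion is 58/290 = 0.20000.
SE(p̂) = √(0.20000·0.80000/290) = 0.023489.
The 99% critical value is z* = 2.576.
Margin of error: 2.576 × 0.023489 = 0.06051.
So the interval runs from 0.1395 to 0.2605.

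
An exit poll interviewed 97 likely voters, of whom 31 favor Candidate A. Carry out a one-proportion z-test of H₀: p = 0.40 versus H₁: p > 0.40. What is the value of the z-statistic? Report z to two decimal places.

z = -1.62

The sample proportion is 31/97 = 0.31959.
Under H₀, SE = √(p₀(1−p₀)/n) = √(0.40·0.60/97) = √0.002474227 = 0.049742.
Test statistic: z = -0.08041/0.049742 = -1.62.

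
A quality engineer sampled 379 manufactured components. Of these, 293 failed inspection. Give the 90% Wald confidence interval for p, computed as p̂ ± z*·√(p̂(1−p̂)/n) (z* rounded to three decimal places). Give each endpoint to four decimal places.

With x = 293 successes in n = 379, p̂ = 0.77309.
SE(p̂) = √(0.77309·0.22691/379) = 0.021514.
z* = 1.645 at the 90% level.
Margin of error: 1.645 × 0.021514 = 0.03539.
So the interval runs from 0.7377 to 0.8085.

(0.7377, 0.8085)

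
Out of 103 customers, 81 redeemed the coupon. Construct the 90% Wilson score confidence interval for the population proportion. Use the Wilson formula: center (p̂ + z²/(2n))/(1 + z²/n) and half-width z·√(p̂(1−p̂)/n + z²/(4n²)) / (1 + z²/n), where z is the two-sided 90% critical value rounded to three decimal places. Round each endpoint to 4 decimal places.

(0.7131, 0.8451)

p̂ = 81/103 = 0.78641; z = 1.645, so z² = 2.706025.
Denominator 1 + z²/n = 1 + 2.706025/103 = 1.026272.
Adjusted center: (0.78641 + z²/(2n))/1.026272 = 0.77908.
Radicand: p̂(1−p̂)/n + z²/(4n²) = 0.001630782 + 0.000063767 = 0.001694549.
Half-width = z·√(radicand)/denom = 1.645·0.041165/1.026272 = 0.06598.
So the interval runs from 0.7131 to 0.8451.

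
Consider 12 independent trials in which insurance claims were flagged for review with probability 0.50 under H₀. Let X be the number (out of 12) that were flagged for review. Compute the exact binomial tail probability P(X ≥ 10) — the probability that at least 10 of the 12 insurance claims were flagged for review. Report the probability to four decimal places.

X is binomial with n = 12 and p = 0.50.
P(X ≥ 10) = C(12,10)·0.50^10·0.50^2 + C(12,11)·0.50^11·0.50^1 + C(12,12)·0.50^12·0.50^0.
= 0.016113 + 0.002930 + 0.000244 = 0.0193.

P = 0.0193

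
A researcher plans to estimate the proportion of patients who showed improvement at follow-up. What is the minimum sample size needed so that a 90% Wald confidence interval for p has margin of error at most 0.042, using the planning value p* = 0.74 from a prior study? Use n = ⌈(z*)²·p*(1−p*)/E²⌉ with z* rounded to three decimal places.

n = 296

The 90% critical value is z* = 1.645.
p*(1−p*) = 0.1924.
(z*)²·p*(1−p*)/E² = 2.706025·0.1924/0.001764 = 295.147.
⌈295.147⌉ = 296.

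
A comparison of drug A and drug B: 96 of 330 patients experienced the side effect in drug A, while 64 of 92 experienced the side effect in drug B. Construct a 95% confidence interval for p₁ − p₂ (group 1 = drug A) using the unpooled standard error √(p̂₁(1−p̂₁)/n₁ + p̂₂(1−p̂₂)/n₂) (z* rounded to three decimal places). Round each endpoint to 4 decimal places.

p̂₁ = 0.29091, p̂₂ = 0.69565, so the observed difference is -0.40474.
SE = √(0.000625094 + 0.002301307) = √0.002926401 = 0.054096.
The 95% critical value is z* = 1.960. Margin of error = 0.10603.
CI: -0.40474 ± 0.10603 = (-0.5108, -0.2987).

(-0.5108, -0.2987)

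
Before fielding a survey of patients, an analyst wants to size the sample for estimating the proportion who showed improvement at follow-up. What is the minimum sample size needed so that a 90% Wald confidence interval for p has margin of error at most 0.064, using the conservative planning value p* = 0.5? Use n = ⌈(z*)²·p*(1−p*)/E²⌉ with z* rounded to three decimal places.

z* = 1.645 at the 90% level.
p*(1−p*) = 0.2500.
(z*)²·p*(1−p*)/E² = 2.706025·0.2500/0.004096 = 165.163.
⌈165.163⌉ = 166.

n = 166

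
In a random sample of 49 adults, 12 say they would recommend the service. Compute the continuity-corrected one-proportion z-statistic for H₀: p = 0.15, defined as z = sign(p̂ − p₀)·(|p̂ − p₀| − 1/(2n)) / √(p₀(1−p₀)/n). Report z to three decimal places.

z = 1.660

The sample proportion is 12/49 = 0.24490. p̂ − p₀ = 0.094898.
Continuity correction 1/(2n) = 1/98 = 0.010204.
Corrected numerator: |0.094898| − 0.010204 = 0.084694.
SE₀ = √(0.15·0.85/49) = 0.051010.
z = (+)0.084694/0.051010 = 1.660.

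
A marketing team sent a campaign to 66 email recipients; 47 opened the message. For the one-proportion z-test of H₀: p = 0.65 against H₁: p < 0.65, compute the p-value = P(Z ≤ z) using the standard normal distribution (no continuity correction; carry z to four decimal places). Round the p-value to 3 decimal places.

Sample proportion p̂ = 47/66 = 0.71212.
Under H₀, SE = √(p₀(1−p₀)/n) = √(0.65·0.35/66) = √0.003446970 = 0.058711.
z = (p̂ − p₀)/SE = (47/66 − 0.65)/0.058711 ≈ 1.0581.
From the standard normal, P(Z ≤ z) = 0.855.

p-value = 0.855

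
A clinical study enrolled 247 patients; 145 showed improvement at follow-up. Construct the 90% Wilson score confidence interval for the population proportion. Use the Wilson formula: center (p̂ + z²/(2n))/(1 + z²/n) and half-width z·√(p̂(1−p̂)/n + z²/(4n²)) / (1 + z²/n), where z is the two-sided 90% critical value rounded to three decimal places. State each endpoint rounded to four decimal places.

(0.5348, 0.6374)

Here p̂ = 145/247 = 0.58704 and z = 1.645 (z² = 2.706025).
Denominator 1 + z²/n = 1 + 2.706025/247 = 1.010956.
Center = (0.58704 + 0.005478)/1.010956 = 0.58610.
Radicand: p̂(1−p̂)/n + z²/(4n²) = 0.000981471 + 0.000011089 = 0.000992560.
Half-width = z·√(radicand)/denom = 1.645·0.031505/1.010956 = 0.05126.
So the interval runs from 0.5348 to 0.6374.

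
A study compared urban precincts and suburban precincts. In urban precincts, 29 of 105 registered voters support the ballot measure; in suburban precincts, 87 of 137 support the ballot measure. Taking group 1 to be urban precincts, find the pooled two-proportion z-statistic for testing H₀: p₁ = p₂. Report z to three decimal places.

Sample proportions: p̂₁ = 29/105 = 0.27619 and p̂₂ = 87/137 = 0.63504.
Pooling: p̂ = 116/242 = 0.47934.
SE = √[p̂(1−p̂)(1/n₁+1/n₂)] = √[0.47934·0.52066·(1/105+1/137)] ≈ 0.064797.
z = -0.35885/0.064797 = -5.538.

z = -5.538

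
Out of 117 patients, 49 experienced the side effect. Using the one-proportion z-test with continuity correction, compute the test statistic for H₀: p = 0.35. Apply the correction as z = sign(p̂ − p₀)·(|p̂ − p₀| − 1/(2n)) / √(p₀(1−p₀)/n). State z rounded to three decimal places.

z = 1.463

The sample proportion is 49/117 = 0.41880. p̂ − p₀ = 0.068803.
1/(2n) = 0.004274.
Corrected numerator: |0.068803| − 0.004274 = 0.064529.
SE₀ = √(0.35·0.65/117) = 0.044096.
z = +0.064529/0.044096 = 1.463.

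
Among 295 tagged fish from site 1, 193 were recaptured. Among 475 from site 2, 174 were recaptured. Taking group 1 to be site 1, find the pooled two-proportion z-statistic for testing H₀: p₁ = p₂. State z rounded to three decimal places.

Sample proportions: p̂₁ = 193/295 = 0.65424 and p̂₂ = 174/475 = 0.36632.
Pooling: p̂ = 367/770 = 0.47662.
SE = √[p̂(1−p̂)(1/n₁+1/n₂)] = √[0.47662·0.52338·(1/295+1/475)] ≈ 0.037024.
z = 0.28792/0.037024 = 7.777.

z = 7.777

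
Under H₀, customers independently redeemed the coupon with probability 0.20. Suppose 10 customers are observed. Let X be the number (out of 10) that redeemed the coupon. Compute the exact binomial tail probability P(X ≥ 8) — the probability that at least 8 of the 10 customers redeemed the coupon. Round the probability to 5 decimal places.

P = 0.00008

X is binomial with n = 10 and p = 0.20.
P(X ≥ 8) = C(10,8)·0.20^8·0.80^2 + C(10,9)·0.20^9·0.80^1 + C(10,10)·0.20^10·0.80^0.
= 0.000074 + 0.000004 + 0.000000 = 0.00008.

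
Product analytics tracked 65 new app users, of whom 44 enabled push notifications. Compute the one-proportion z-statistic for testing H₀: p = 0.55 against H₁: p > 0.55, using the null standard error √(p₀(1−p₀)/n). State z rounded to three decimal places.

Sample proportion p̂ = 44/65 = 0.67692.
Under H₀, SE = √(p₀(1−p₀)/n) = √(0.55·0.45/65) = √0.003807692 = 0.061707.
z = (p̂ − p₀)/SE = (0.67692 − 0.55)/0.061707 = 2.057.

z = 2.057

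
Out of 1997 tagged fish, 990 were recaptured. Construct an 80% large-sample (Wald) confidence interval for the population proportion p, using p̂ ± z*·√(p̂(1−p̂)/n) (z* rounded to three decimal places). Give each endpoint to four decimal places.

(0.4814, 0.5101)

p̂ = 990/1997 = 0.49574.
Standard error of p̂: √(0.249982/1997) = √0.000125179 = 0.011188.
z* = 1.282 at the 80% level.
Margin = 1.282·0.011188 = 0.01434.
Interval: 0.49574 ± 0.01434 → (0.4814, 0.5101).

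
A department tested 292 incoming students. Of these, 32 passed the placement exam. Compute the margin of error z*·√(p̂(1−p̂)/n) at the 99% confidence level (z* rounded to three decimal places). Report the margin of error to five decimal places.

ME = 0.04709

With x = 32 successes in n = 292, p̂ = 0.10959.
Standard error of p̂: √(0.097579/292) = √0.000334176 = 0.018280.
The 99% critical value is z* = 2.576.
ME = 2.576·0.018280 = 0.04709.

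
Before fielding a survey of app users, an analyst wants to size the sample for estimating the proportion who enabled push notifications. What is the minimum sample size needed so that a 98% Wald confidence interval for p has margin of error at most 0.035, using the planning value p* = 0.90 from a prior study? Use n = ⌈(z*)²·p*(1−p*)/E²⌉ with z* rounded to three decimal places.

n = 398

The 98% critical value is z* = 2.326.
p*(1−p*) = 0.90·0.10 = 0.0900.
(z*)²·p*(1−p*)/E² = 5.410276·0.0900/0.001225 = 397.490.
⌈397.490⌉ = 398.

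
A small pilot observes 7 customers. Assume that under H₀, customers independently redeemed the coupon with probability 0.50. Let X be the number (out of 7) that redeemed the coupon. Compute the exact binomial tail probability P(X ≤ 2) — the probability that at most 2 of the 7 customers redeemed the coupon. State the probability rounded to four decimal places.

P = 0.2266

X ~ Binomial(n=7, p=0.50).
P(X ≤ 2) = C(7,0)·0.50^0·0.50^7 + C(7,1)·0.50^1·0.50^6 + C(7,2)·0.50^2·0.50^5.
= 0.007812 + 0.054688 + 0.164062 = 0.2266.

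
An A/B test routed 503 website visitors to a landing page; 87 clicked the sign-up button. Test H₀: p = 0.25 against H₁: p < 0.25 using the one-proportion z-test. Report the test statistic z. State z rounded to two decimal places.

The sample proportion is 87/503 = 0.17296.
Under H₀, SE = √(p₀(1−p₀)/n) = √(0.25·0.75/503) = √0.000372763 = 0.019307.
z = (0.17296 − 0.25)/0.019307 = -0.07704/0.019307 = -3.99.

z = -3.99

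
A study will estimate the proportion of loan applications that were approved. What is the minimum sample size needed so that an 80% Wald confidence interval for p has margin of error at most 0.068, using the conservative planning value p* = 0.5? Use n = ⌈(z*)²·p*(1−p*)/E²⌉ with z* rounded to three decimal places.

The 80% critical value is z* = 1.282.
p*(1−p*) = 0.2500.
Required n before rounding: 1.643524 × 0.2500 / 0.068² = 88.858.
⌈88.858⌉ = 89.

n = 89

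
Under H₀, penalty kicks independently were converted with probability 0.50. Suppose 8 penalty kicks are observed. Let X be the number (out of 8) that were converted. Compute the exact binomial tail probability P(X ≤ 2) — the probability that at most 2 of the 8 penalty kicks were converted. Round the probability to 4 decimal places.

P = 0.1445

X is binomial with n = 8 and p = 0.50.
P(X ≤ 2) = C(8,0)·0.50^0·0.50^8 + C(8,1)·0.50^1·0.50^7 + C(8,2)·0.50^2·0.50^6.
= 0.003906 + 0.031250 + 0.109375 = 0.1445.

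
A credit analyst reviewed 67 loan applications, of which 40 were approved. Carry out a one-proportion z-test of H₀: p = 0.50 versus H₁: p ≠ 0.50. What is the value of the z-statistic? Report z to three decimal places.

z = 1.588

With x = 40 successes in n = 67, p̂ = 0.59701.
SE₀ = √(0.50·0.50/67) = 0.061085.
z = (0.59701 − 0.50)/0.061085 = 0.09701/0.061085 = 1.588.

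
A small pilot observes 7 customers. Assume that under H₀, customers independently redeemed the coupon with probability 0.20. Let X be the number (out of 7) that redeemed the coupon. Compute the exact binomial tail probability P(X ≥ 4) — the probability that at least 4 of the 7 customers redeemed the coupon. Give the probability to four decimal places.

X ~ Binomial(n=7, p=0.20).
P(X ≥ 4) = C(7,4)·0.20^4·0.80^3 + C(7,5)·0.20^5·0.80^2 + C(7,6)·0.20^6·0.80^1 + C(7,7)·0.20^7·0.80^0.
= 0.028672 + 0.004301 + 0.000358 + 0.000013 = 0.0333.

P = 0.0333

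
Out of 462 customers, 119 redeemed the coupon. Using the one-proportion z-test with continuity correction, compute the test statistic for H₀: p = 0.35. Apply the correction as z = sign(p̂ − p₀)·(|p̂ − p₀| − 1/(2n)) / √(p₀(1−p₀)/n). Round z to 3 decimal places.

Sample proportion p̂ = 119/462 = 0.25758. p̂ − p₀ = -0.092424.
Continuity correction 1/(2n) = 1/924 = 0.001082.
Corrected numerator: |-0.092424| − 0.001082 = 0.091342.
Null standard error: √(0.35·0.65/462) = √0.000492424 = 0.022191.
z = (−)0.091342/0.022191 = -4.116.

z = -4.116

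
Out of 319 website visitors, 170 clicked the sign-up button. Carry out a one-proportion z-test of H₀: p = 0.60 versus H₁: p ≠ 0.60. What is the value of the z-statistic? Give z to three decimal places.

With x = 170 successes in n = 319, p̂ = 0.53292.
Null standard error: √(0.60·0.40/319) = √0.000752351 = 0.027429.
z = (p̂ − p₀)/SE = (0.53292 − 0.60)/0.027429 = -2.446.

z = -2.446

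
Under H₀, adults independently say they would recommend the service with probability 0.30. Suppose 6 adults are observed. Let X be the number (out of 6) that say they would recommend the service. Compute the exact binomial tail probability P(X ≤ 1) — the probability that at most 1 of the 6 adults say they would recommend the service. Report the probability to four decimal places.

P = 0.4202

X ~ Binomial(n=6, p=0.30).
P(X ≤ 1) = C(6,0)·0.30^0·0.70^6 + C(6,1)·0.30^1·0.70^5.
= 0.117649 + 0.302526 = 0.4202.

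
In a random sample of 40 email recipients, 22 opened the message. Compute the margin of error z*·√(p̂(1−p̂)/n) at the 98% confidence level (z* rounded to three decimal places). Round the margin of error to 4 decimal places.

With x = 22 successes in n = 40, p̂ = 0.55000.
SE = √(p̂(1−p̂)/n) = √(0.247500/40) = 0.078661.
z* = 2.326 at the 98% level.
ME = 2.326·0.078661 = 0.1830.

ME = 0.1830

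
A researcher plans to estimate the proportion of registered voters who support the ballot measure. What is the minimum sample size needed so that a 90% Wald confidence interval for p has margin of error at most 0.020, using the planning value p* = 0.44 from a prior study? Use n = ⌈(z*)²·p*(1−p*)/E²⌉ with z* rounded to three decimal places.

n = 1667

The 90% critical value is z* = 1.645.
p*(1−p*) = 0.2464.
Required n before rounding: 2.706025 × 0.2464 / 0.020² = 1666.911.
⌈1666.911⌉ = 1667.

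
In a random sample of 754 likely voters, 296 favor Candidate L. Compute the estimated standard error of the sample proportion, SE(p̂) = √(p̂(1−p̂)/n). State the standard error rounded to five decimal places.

Sample proportion p̂ = 296/754 = 0.39257.
p̂(1−p̂) = 0.39257·0.60743 = 0.238459.
SE = √(0.238459/754) = √0.000316259 = 0.01778.

SE = 0.01778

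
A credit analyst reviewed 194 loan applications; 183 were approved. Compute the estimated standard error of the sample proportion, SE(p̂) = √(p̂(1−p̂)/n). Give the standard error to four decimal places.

p̂ = 183/194 = 0.94330.
p̂(1−p̂) = 0.053485.
SE = √(0.053485/194) = 0.0166.

SE = 0.0166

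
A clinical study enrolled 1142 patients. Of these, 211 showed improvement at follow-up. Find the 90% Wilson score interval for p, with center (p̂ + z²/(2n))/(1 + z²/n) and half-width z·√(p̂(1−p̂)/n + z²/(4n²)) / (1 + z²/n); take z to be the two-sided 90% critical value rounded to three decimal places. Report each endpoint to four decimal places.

(0.1666, 0.2044)

Here p̂ = 211/1142 = 0.18476 and z = 1.645 (z² = 2.706025).
Denominator 1 + z²/n = 1 + 2.706025/1142 = 1.002370.
Center = (0.18476 + 0.001185)/1.002370 = 0.18551.
Radicand: p̂(1−p̂)/n + z²/(4n²) = 0.000131897 + 0.000000519 = 0.000132416.
Half-width = 1.645·√0.000132416/1.002370 = 0.01888.
So the interval runs from 0.1666 to 0.2044.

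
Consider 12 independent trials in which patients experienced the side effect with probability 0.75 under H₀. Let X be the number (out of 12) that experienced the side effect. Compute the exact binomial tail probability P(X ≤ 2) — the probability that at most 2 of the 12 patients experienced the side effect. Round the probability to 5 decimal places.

P = 0.00004

X ~ Binomial(n=12, p=0.75).
P(X ≤ 2) = C(12,0)·0.75^0·0.25^12 + C(12,1)·0.75^1·0.25^11 + C(12,2)·0.75^2·0.25^10.
= 0.000000 + 0.000002 + 0.000035 = 0.00004.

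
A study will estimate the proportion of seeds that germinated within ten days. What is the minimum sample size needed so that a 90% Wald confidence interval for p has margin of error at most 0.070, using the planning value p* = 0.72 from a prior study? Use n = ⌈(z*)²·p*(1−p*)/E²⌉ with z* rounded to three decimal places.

n = 112

z* = 1.645 at the 90% level.
p*(1−p*) = 0.72·0.28 = 0.2016.
Required n before rounding: 2.706025 × 0.2016 / 0.070² = 111.334.
Rounding up, n = 112.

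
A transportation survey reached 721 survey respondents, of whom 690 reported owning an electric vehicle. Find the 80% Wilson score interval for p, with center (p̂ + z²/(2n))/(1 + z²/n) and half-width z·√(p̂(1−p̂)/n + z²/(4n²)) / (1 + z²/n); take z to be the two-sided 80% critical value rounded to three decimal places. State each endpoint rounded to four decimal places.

(0.9462, 0.9657)

p̂ = 690/721 = 0.95700; z = 1.282, so z² = 1.643524.
1 + z²/n = 1.002280.
Adjusted center: (0.95700 + z²/(2n))/1.002280 = 0.95596.
Radicand: p̂(1−p̂)/n + z²/(4n²) = 0.000057070 + 0.000000790 = 0.000057860.
Half-width = 1.282·√0.000057860/1.002280 = 0.00973.
Interval: 0.95596 ± 0.00973 → (0.9462, 0.9657).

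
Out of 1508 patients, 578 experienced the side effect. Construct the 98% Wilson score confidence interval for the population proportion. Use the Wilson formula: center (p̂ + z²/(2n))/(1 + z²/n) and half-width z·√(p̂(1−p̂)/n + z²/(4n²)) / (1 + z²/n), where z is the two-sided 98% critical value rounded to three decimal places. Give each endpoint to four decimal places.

p̂ = 578/1508 = 0.38329; z = 2.326, so z² = 5.410276.
Denominator 1 + z²/n = 1 + 5.410276/1508 = 1.003588.
Adjusted center: (0.38329 + z²/(2n))/1.003588 = 0.38371.
Radicand: p̂(1−p̂)/n + z²/(4n²) = 0.000156750 + 0.000000595 = 0.000157345.
Half-width = 2.326·√0.000157345/1.003588 = 0.02907.
CI: 0.38371 ± 0.02907 = (0.3546, 0.4128).

(0.3546, 0.4128)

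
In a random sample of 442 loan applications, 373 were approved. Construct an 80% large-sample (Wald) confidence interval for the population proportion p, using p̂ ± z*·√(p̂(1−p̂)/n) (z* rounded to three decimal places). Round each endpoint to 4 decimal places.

Sample proportion p̂ = 373/442 = 0.84389.
Standard error of p̂: √(0.131739/442) = √0.000298051 = 0.017264.
The 80% critical value is z* = 1.282.
Margin = 1.282·0.017264 = 0.02213.
So the interval runs from 0.8218 to 0.8660.

(0.8218, 0.8660)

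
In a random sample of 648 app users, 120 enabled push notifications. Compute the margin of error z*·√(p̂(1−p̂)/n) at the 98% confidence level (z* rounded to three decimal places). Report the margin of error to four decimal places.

Sample proportion p̂ = 120/648 = 0.18519.
Standard error of p̂: √(0.150892/648) = √0.000232857 = 0.015260.
The 98% critical value is z* = 2.326.
Margin of error = z*·SE = 2.326 × 0.015260 = 0.0355.

ME = 0.0355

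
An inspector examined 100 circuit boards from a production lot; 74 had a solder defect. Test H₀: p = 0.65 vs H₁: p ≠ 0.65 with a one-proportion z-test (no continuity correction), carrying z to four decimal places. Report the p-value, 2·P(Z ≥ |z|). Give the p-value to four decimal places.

p-value = 0.0592

p̂ = 74/100 = 0.74000.
Under H₀, SE = √(p₀(1−p₀)/n) = √(0.65·0.35/100) = √0.002275000 = 0.047697.
z = (p̂ − p₀)/SE = (74/100 − 0.65)/0.047697 ≈ 1.8869.
From the standard normal, 2·P(Z ≥ |z|) = 0.0592.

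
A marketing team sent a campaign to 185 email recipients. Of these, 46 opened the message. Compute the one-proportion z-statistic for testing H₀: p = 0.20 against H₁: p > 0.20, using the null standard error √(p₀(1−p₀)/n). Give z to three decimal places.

z = 1.654

The sample proportion is 46/185 = 0.24865.
Null standard error: √(0.20·0.80/185) = √0.000864865 = 0.029409.
z = (0.24865 − 0.20)/0.029409 = 0.04865/0.029409 = 1.654.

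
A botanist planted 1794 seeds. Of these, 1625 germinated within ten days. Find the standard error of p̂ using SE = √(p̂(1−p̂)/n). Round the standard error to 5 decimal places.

SE = 0.00690

The sample proportion is 1625/1794 = 0.90580.
p̂(1−p̂) = 0.90580·0.09420 = 0.085326.
SE = √(0.085326/1794) = √0.000047562 = 0.00690.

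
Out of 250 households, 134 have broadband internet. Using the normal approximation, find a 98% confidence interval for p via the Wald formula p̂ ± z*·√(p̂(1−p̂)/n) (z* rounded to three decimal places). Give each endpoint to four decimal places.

Sample proportion p̂ = 134/250 = 0.53600.
SE = √(p̂(1−p̂)/n) = √(0.248704/250) = 0.031541.
For 98% confidence, z* = 2.326.
Margin = 2.326·0.031541 = 0.07336.
Interval: 0.53600 ± 0.07336 → (0.4626, 0.6094).

(0.4626, 0.6094)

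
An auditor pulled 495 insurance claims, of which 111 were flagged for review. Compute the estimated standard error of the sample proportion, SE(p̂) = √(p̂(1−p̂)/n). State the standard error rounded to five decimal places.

SE = 0.01875

With x = 111 successes in n = 495, p̂ = 0.22424.
p̂(1−p̂) = 0.22424·0.77576 = 0.173956.
SE = √(0.173956/495) = √0.000351426 = 0.01875.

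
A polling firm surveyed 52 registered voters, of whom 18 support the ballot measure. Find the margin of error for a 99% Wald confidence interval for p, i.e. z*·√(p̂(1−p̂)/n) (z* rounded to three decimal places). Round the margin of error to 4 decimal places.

ME = 0.1699

The sample proportion is 18/52 = 0.34615.
Standard error of p̂: √(0.226331/52) = √0.004352526 = 0.065974.
For 99% confidence, z* = 2.576.
Margin of error = z*·SE = 2.576 × 0.065974 = 0.1699.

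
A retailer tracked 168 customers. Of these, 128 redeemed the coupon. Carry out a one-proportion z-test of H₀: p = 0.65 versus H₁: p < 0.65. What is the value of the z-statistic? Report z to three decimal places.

z = 3.041

With x = 128 successes in n = 168, p̂ = 0.76190.
Under H₀, SE = √(p₀(1−p₀)/n) = √(0.65·0.35/168) = √0.001354167 = 0.036799.
Test statistic: z = 0.11190/0.036799 = 3.041.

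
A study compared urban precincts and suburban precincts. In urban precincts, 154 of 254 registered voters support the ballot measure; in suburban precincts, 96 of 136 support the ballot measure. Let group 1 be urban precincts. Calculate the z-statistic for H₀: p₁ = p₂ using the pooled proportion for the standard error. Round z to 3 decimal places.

z = -1.954

Sample proportions: p̂₁ = 154/254 = 0.60630 and p̂₂ = 96/136 = 0.70588.
Pooled p̂ = (154+96)/(254+136) = 250/390 = 0.64103.
SE = √[p̂(1−p̂)(1/n₁+1/n₂)] = √[0.64103·0.35897·(1/254+1/136)] ≈ 0.050970.
z = -0.09958/0.050970 = -1.954.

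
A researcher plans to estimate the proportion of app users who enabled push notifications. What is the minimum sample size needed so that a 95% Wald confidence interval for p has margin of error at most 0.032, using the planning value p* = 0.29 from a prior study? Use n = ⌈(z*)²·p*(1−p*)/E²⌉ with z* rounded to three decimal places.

For 95% confidence, z* = 1.960.
p*(1−p*) = 0.29·0.71 = 0.2059.
Required n before rounding: 3.841600 × 0.2059 / 0.032² = 772.447.
⌈772.447⌉ = 773.

n = 773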